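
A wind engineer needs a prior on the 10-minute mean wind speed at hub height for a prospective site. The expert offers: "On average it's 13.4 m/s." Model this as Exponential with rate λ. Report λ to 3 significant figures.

λ ≈ 0.0746

Exponential mean = 1/λ, so λ = 1/13.4 = 0.0746.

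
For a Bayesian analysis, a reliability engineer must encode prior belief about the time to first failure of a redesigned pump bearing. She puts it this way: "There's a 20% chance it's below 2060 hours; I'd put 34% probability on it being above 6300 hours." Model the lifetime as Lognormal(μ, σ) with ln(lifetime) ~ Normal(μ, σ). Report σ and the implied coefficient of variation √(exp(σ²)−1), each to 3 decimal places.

σ ≈ 0.891, CV ≈ 1.102

If T ~ Lognormal(μ,σ) then ln T ~ Normal(μ,σ), so the p-quantile of ln T is μ + z_p·σ.
ln(2060) = 7.63 and ln(6300) = 8.748; z_{0.2} = -0.8416, z_{0.66} = 0.4125.
σ = (8.748 − 7.63)/(0.4125 − (-0.8416)) = 0.891.
μ = 7.63 − (-0.8416)·0.891 = 8.381.
CV = √(exp(σ²)−1) = √(exp(0.7945)−1) = 1.102.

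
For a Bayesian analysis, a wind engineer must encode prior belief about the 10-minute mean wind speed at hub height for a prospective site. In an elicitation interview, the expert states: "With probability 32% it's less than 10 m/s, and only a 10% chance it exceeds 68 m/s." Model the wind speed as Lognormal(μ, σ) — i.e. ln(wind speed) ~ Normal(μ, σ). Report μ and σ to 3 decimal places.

If T ~ Lognormal(μ,σ) then ln T ~ Normal(μ,σ), so the p-quantile of ln T is μ + z_p·σ.
ln(10) = 2.303 and ln(68) = 4.22; z_{0.32} = -0.4677, z_{0.9} = 1.282.
σ = (4.22 − 2.303)/(1.282 − (-0.4677)) = 1.096.
μ = 2.303 − (-0.4677)·1.096 = 2.815.

μ ≈ 2.815, σ ≈ 1.096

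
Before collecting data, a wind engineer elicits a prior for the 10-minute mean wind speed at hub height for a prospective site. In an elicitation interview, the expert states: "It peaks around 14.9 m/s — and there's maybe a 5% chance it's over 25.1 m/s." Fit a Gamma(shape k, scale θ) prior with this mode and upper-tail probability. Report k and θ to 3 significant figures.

k ≈ 11.3, θ ≈ 1.45

Gamma(k,θ) with k>1 has mode (k−1)θ, so θ = 14.9/(k−1).
Need P(X < 25.1) = 0.95 with θ tied to k this way. Start at k = 2, θ = 14.9: P(X<25.1) ≈ 0.502.
Too low — raise k to concentrate. Iterating converges to k ≈ 11.3.
Then θ = 14.9/(11.3−1) ≈ 1.45.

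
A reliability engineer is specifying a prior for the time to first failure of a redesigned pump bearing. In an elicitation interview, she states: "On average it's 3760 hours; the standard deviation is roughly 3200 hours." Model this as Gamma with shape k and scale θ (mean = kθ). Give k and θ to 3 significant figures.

k ≈ 1.38, θ ≈ 2720

For Gamma(k, scale θ): mean = kθ, variance = kθ², so CV = 1/√k.
CV = SD/mean = 3200/3760 = 0.8511, hence k = 1/CV² = 1.38.
Then θ = mean/k = 3760/1.38 = 2720.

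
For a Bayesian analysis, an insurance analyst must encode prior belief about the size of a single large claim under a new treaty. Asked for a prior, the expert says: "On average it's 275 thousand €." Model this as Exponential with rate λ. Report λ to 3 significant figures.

λ ≈ 0.00364

Exponential mean = 1/λ, so λ = 1/275.0 = 0.00364.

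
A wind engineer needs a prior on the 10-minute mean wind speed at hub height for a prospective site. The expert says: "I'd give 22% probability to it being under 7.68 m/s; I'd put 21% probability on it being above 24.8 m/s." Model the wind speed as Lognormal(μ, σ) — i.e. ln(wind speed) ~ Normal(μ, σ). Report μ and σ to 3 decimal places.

μ ≈ 2.612, σ ≈ 0.743

If T ~ Lognormal(μ,σ) then ln T ~ Normal(μ,σ), so the p-quantile of ln T is μ + z_p·σ.
ln(7.68) = 2.039 and ln(24.8) = 3.211; z_{0.22} = -0.7722, z_{0.79} = 0.8064.
σ = (3.211 − 2.039)/(0.8064 − (-0.7722)) = 0.743.
μ = 2.039 − (-0.7722)·0.743 = 2.612.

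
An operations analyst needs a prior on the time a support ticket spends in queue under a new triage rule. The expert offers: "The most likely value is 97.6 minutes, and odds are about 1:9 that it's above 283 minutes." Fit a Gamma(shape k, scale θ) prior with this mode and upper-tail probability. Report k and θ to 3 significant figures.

Gamma(k,θ) with k>1 has mode (k−1)θ, so θ = 97.6/(k−1).
Need P(X < 283) = 0.9 with θ tied to k this way. Start at k = 2, θ = 97.6: P(X<283) ≈ 0.785.
Too low — raise k to concentrate. Iterating converges to k ≈ 2.68.
Then θ = 97.6/(2.68−1) ≈ 58.

k ≈ 2.68, θ ≈ 58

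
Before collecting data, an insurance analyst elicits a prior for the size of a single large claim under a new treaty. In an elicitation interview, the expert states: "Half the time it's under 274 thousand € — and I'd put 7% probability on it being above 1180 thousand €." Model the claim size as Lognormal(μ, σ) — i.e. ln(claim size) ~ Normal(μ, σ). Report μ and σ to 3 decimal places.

μ ≈ 5.613, σ ≈ 0.989

If T ~ Lognormal(μ,σ) then ln T ~ Normal(μ,σ), so the p-quantile of ln T is μ + z_p·σ.
ln(274) = 5.613 and ln(1180) = 7.073; z_{0.5} = 0, z_{0.93} = 1.476.
σ = (7.073 − 5.613)/(1.476 − (0)) = 0.989.
μ = 5.613 − (0)·0.989 = 5.613.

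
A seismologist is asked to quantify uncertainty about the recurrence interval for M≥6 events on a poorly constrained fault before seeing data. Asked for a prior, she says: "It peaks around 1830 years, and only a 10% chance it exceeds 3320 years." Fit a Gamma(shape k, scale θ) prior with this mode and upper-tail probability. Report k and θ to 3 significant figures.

Gamma(k,θ) with k>1 has mode (k−1)θ, so θ = 1830/(k−1).
Need P(X < 3320) = 0.9 with θ tied to k this way. Start at k = 2, θ = 1830: P(X<3320) ≈ 0.541.
Too low — raise k to concentrate. Iterating converges to k ≈ 6.37.
Then θ = 1830/(6.37−1) ≈ 341.

k ≈ 6.37, θ ≈ 341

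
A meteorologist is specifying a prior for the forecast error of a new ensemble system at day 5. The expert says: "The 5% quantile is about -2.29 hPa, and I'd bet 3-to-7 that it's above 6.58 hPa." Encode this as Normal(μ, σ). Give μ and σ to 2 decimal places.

The p-quantile of Normal(μ,σ) is μ + z_p·σ, with z_{0.05} = -1.645 and z_{0.7} = 0.5244.
Eliminate σ: μ = (z₂·x₁ − z₁·x₂)/(z₂ − z₁) = (0.5244·-2.29 − (-1.645)·6.58)/2.169 = 4.44.
Then σ = (x₂ − x₁)/(z₂ − z₁) = (6.58 − -2.29)/2.169 = 4.09.

μ = 4.44, σ = 4.09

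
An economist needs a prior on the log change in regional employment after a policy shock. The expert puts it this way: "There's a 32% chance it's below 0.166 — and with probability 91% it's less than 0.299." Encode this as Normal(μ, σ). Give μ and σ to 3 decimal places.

For Normal(μ,σ), the p-quantile is μ + z_p·σ. Here z_{0.32} = -0.4677, z_{0.91} = 1.341.
So 0.166 = μ − 0.4677σ and 0.299 = μ + 1.341σ.
Subtracting: σ = (0.299 − 0.166)/(1.341 − (-0.4677)) = 0.074.
Then μ = 0.166 − (-0.4677)·0.074 = 0.200.

μ = 0.200, σ = 0.074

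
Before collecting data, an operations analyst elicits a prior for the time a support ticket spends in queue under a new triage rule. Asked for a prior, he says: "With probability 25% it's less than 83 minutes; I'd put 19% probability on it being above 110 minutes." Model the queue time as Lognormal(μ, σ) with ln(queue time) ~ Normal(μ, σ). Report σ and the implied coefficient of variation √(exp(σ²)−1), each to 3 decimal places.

σ ≈ 0.181, CV ≈ 0.183

If T ~ Lognormal(μ,σ) then ln T ~ Normal(μ,σ), so the p-quantile of ln T is μ + z_p·σ.
ln(83) = 4.419 and ln(110) = 4.7; z_{0.25} = -0.6745, z_{0.81} = 0.8779.
σ = (4.7 − 4.419)/(0.8779 − (-0.6745)) = 0.181.
μ = 4.419 − (-0.6745)·0.181 = 4.541.
CV = √(exp(σ²)−1) = √(exp(0.0329)−1) = 0.183.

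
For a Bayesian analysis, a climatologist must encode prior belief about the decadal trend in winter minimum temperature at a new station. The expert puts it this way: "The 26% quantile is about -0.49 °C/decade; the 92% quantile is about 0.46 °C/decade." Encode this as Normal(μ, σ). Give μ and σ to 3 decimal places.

The p-quantile of Normal(μ,σ) is μ + z_p·σ, with z_{0.26} = -0.6433 and z_{0.92} = 1.405.
Eliminate σ: μ = (z₂·x₁ − z₁·x₂)/(z₂ − z₁) = (1.405·-0.49 − (-0.6433)·0.46)/2.048 = -0.192.
Then σ = (x₂ − x₁)/(z₂ − z₁) = (0.46 − -0.49)/2.048 = 0.464.

μ = -0.192, σ = 0.464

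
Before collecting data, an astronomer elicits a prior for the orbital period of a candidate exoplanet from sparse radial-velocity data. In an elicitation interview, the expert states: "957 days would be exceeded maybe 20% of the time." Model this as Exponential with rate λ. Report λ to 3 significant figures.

P(T > 957.0) = e^(−λ·957.0) = 0.2, so λ = −ln(0.2)/957.0 = 0.00168.

λ ≈ 0.00168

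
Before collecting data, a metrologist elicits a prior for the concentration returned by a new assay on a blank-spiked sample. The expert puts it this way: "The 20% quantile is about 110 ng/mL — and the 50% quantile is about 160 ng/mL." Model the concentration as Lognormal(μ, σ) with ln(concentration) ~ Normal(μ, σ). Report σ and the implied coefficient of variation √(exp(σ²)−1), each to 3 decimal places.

σ ≈ 0.445, CV ≈ 0.468

If T ~ Lognormal(μ,σ) then ln T ~ Normal(μ,σ), so the p-quantile of ln T is μ + z_p·σ.
ln(110) = 4.7 and ln(160) = 5.075; z_{0.2} = -0.8416, z_{0.5} = 0.
σ = (5.075 − 4.7)/(0 − (-0.8416)) = 0.445.
μ = 4.7 − (-0.8416)·0.445 = 5.075.
CV = √(exp(σ²)−1) = √(exp(0.1982)−1) = 0.468.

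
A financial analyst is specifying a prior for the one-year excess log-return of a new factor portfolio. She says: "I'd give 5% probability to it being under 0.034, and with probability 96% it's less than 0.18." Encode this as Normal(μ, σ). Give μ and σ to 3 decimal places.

The p-quantile of Normal(μ,σ) is μ + z_p·σ, with z_{0.05} = -1.645 and z_{0.96} = 1.751.
Eliminate σ: μ = (z₂·x₁ − z₁·x₂)/(z₂ − z₁) = (1.751·0.034 − (-1.645)·0.18)/3.396 = 0.105.
Then σ = (x₂ − x₁)/(z₂ − z₁) = (0.18 − 0.034)/3.396 = 0.043.

μ = 0.105, σ = 0.043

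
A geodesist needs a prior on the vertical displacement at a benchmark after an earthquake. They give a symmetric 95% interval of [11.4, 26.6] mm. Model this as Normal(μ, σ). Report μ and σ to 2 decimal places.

A symmetric 95% interval runs μ ± z·σ with z = 1.96.
Half-width = 7.6, so σ = 7.6/1.96 = 3.88.
μ is the interval midpoint, 19.00.

μ = 19.00, σ = 3.88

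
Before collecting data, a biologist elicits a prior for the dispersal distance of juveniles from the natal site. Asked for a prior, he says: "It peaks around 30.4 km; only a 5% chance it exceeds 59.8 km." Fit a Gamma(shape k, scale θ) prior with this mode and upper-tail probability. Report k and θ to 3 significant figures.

Gamma(k,θ) with k>1 has mode (k−1)θ, so θ = 30.4/(k−1).
Need P(X < 59.8) = 0.95 with θ tied to k this way. Start at k = 2, θ = 30.4: P(X<59.8) ≈ 0.585.
Too low — raise k to concentrate. Iterating converges to k ≈ 7.06.
Then θ = 30.4/(7.06−1) ≈ 5.02.

k ≈ 7.06, θ ≈ 5.02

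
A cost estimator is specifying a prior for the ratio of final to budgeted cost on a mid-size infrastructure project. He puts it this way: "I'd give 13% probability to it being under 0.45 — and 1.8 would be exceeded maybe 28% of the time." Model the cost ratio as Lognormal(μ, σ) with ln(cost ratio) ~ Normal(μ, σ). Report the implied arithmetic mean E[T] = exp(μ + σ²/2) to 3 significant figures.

E[T] ≈ 1.56

If T ~ Lognormal(μ,σ) then ln T ~ Normal(μ,σ), so the p-quantile of ln T is μ + z_p·σ.
ln(0.45) = -0.7985 and ln(1.8) = 0.5878; z_{0.13} = -1.126, z_{0.72} = 0.5828.
σ = (0.5878 − -0.7985)/(0.5828 − (-1.126)) = 0.811.
μ = -0.7985 − (-1.126)·0.811 = 0.115.
E[T] = exp(μ + σ²/2) = exp(0.115 + 0.3289) = 1.56.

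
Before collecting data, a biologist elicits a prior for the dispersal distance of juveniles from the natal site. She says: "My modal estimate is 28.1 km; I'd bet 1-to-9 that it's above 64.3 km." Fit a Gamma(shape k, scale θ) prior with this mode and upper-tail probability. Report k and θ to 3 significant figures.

Gamma(k,θ) with k>1 has mode (k−1)θ, so θ = 28.1/(k−1).
Need P(X < 64.3) = 0.9 with θ tied to k this way. Start at k = 2, θ = 28.1: P(X<64.3) ≈ 0.666.
Too low — raise k to concentrate. Iterating converges to k ≈ 3.81.
Then θ = 28.1/(3.81−1) ≈ 10.

k ≈ 3.81, θ ≈ 10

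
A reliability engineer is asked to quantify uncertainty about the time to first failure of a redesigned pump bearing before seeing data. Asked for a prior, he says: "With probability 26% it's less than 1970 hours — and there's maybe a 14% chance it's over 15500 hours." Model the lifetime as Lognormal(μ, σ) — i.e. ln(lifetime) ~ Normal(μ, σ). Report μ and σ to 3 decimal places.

If T ~ Lognormal(μ,σ) then ln T ~ Normal(μ,σ), so the p-quantile of ln T is μ + z_p·σ.
ln(1970) = 7.586 and ln(15500) = 9.649; z_{0.26} = -0.6433, z_{0.86} = 1.08.
σ = (9.649 − 7.586)/(1.08 − (-0.6433)) = 1.197.
μ = 7.586 − (-0.6433)·1.197 = 8.356.

μ ≈ 8.356, σ ≈ 1.197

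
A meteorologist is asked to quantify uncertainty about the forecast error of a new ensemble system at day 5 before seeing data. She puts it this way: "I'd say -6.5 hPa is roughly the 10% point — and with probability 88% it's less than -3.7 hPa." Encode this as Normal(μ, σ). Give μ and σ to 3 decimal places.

The p-quantile of Normal(μ,σ) is μ + z_p·σ, with z_{0.1} = -1.282 and z_{0.88} = 1.175.
Eliminate σ: μ = (z₂·x₁ − z₁·x₂)/(z₂ − z₁) = (1.175·-6.5 − (-1.282)·-3.7)/2.457 = -5.039.
Then σ = (x₂ − x₁)/(z₂ − z₁) = (-3.7 − -6.5)/2.457 = 1.140.

μ = -5.039, σ = 1.140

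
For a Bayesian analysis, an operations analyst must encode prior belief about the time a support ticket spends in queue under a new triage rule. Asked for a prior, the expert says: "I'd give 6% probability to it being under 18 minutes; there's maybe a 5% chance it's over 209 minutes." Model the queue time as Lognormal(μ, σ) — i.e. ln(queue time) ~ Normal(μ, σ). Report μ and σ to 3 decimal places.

μ ≈ 4.082, σ ≈ 0.766

If T ~ Lognormal(μ,σ) then ln T ~ Normal(μ,σ), so the p-quantile of ln T is μ + z_p·σ.
ln(18) = 2.89 and ln(209) = 5.342; z_{0.06} = -1.555, z_{0.95} = 1.645.
σ = (5.342 − 2.89)/(1.645 − (-1.555)) = 0.766.
μ = 2.89 − (-1.555)·0.766 = 4.082.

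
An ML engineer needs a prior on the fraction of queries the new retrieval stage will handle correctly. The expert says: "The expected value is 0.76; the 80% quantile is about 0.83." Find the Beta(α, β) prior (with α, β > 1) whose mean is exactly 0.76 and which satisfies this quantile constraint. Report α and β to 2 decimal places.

With mean 0.76 fixed, write α = 0.76s, β = 0.24s where s = α+β.
Need P(θ < 0.83) = 0.8 under Beta(0.76s, 0.24s). Normal approximation: (q−m)/√(m(1−m)/s) ≈ z_{0.8} = 0.842, so s ≈ 0.76·0.24·(0.842)²/(0.83−0.76)² = 26.4.
At s = 26.4: P(θ<0.83) ≈ 0.795. Adjusting to match 0.8 gives s ≈ 27.33.
So α = 0.76·27.33 ≈ 20.77, β = 0.24·27.33 ≈ 6.56.

α ≈ 20.77, β ≈ 6.56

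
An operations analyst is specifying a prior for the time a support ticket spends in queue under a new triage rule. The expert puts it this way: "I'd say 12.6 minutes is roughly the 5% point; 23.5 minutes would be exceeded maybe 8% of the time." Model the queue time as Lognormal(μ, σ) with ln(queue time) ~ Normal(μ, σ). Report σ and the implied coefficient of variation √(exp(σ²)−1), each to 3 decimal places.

If T ~ Lognormal(μ,σ) then ln T ~ Normal(μ,σ), so the p-quantile of ln T is μ + z_p·σ.
ln(12.6) = 2.534 and ln(23.5) = 3.157; z_{0.05} = -1.645, z_{0.92} = 1.405.
σ = (3.157 − 2.534)/(1.405 − (-1.645)) = 0.204.
μ = 2.534 − (-1.645)·0.204 = 2.870.
CV = √(exp(σ²)−1) = √(exp(0.0418)−1) = 0.207.

σ ≈ 0.204, CV ≈ 0.207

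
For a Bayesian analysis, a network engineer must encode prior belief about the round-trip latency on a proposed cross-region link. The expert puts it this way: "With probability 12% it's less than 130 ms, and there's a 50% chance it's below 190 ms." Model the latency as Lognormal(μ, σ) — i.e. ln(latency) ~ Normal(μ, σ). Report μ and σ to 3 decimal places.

If T ~ Lognormal(μ,σ) then ln T ~ Normal(μ,σ), so the p-quantile of ln T is μ + z_p·σ.
ln(130) = 4.868 and ln(190) = 5.247; z_{0.12} = -1.175, z_{0.5} = 0.
σ = (5.247 − 4.868)/(0 − (-1.175)) = 0.323.
μ = 4.868 − (-1.175)·0.323 = 5.247.

μ ≈ 5.247, σ ≈ 0.323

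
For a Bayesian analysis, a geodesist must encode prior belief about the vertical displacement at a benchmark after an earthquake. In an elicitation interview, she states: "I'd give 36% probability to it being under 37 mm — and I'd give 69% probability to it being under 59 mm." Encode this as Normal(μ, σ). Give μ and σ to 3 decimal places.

The p-quantile of Normal(μ,σ) is μ + z_p·σ, with z_{0.36} = -0.3585 and z_{0.69} = 0.4959.
Eliminate σ: μ = (z₂·x₁ − z₁·x₂)/(z₂ − z₁) = (0.4959·37 − (-0.3585)·59)/0.8543 = 46.231.
Then σ = (x₂ − x₁)/(z₂ − z₁) = (59 − 37)/0.8543 = 25.752.

μ = 46.231, σ = 25.752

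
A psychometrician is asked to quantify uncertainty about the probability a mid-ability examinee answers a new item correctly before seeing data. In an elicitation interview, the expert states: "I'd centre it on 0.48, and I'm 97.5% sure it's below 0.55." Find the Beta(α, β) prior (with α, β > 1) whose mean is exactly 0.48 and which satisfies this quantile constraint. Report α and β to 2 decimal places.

α ≈ 93.76, β ≈ 101.58

With mean 0.48 fixed, write α = 0.48s, β = 0.52s where s = α+β.
Need P(θ < 0.55) = 0.975 under Beta(0.48s, 0.52s). Normal approximation: (q−m)/√(m(1−m)/s) ≈ z_{0.975} = 1.96, so s ≈ 0.48·0.52·(1.96)²/(0.55−0.48)² = 195.7.
At s = 195.7: P(θ<0.55) ≈ 0.975. Adjusting to match 0.975 gives s ≈ 195.34.
So α = 0.48·195.34 ≈ 93.76, β = 0.52·195.34 ≈ 101.58.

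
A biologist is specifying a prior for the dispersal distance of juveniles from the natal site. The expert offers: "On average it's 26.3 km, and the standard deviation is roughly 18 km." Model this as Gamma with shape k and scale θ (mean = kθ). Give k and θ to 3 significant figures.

k ≈ 2.13, θ ≈ 12.3

For Gamma(k, scale θ): mean = kθ, variance = kθ², so CV = 1/√k.
CV = SD/mean = 18/26.3 = 0.6844, hence k = 1/CV² = 2.13.
Then θ = mean/k = 26.3/2.13 = 12.3.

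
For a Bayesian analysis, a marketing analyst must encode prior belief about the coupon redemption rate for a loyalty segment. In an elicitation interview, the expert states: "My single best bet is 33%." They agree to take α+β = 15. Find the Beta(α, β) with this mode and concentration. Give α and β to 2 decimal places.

For α,β > 1 the Beta mode is (α−1)/(α+β−2). With α+β = 15, the mode is (α−1)/13.
Set (α−1)/13 = 0.33 → α = 1 + 0.33·13 = 5.29.
β = 15 − α = 9.71.

α = 5.29, β = 9.71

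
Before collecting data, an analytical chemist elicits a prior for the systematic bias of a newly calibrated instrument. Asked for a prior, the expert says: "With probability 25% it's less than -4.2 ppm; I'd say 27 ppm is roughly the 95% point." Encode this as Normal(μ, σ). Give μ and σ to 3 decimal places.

μ = 4.873, σ = 13.452

The p-quantile of Normal(μ,σ) is μ + z_p·σ, with z_{0.25} = -0.6745 and z_{0.95} = 1.645.
Eliminate σ: μ = (z₂·x₁ − z₁·x₂)/(z₂ − z₁) = (1.645·-4.2 − (-0.6745)·27)/2.319 = 4.873.
Then σ = (x₂ − x₁)/(z₂ − z₁) = (27 − -4.2)/2.319 = 13.452.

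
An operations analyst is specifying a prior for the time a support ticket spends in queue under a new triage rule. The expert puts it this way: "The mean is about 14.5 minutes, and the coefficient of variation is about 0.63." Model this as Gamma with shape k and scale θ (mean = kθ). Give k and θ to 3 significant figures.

For Gamma(k, scale θ): mean = kθ, variance = kθ², so CV = 1/√k.
CV = 0.63, hence k = 1/CV² = 2.52.
Then θ = mean/k = 14.5/2.52 = 5.76.

k ≈ 2.52, θ ≈ 5.76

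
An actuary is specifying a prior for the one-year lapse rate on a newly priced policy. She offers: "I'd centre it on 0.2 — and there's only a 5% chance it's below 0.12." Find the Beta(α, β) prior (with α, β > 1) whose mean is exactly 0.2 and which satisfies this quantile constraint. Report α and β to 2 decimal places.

α ≈ 11.42, β ≈ 45.68

With mean 0.2 fixed, write α = 0.2s, β = 0.8s where s = α+β.
Need P(θ < 0.12) = 0.05 under Beta(0.2s, 0.8s). Normal approximation: (q−m)/√(m(1−m)/s) ≈ z_{0.05} = -1.64, so s ≈ 0.2·0.8·(-1.64)²/(0.12−0.2)² = 67.6.
At s = 67.6: P(θ<0.12) ≈ 0.036. Adjusting to match 0.05 gives s ≈ 57.10.
So α = 0.2·57.10 ≈ 11.42, β = 0.8·57.10 ≈ 45.68.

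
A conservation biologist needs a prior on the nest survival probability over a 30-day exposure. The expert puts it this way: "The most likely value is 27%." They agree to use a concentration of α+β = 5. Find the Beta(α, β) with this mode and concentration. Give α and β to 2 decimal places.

For α,β > 1 the Beta mode is (α−1)/(α+β−2). With α+β = 5, the mode is (α−1)/3.
Set (α−1)/3 = 0.27 → α = 1 + 0.27·3 = 1.81.
β = 5 − α = 3.19.

α = 1.81, β = 3.19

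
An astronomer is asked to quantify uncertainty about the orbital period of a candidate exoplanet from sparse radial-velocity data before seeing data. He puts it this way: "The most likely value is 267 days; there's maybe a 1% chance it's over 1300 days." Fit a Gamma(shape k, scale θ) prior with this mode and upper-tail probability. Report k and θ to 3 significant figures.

Gamma(k,θ) with k>1 has mode (k−1)θ, so θ = 267/(k−1).
Need P(X < 1300) = 0.99 with θ tied to k this way. Start at k = 2, θ = 267: P(X<1300) ≈ 0.955.
Too low — raise k to concentrate. Iterating converges to k ≈ 2.58.
Then θ = 267/(2.58−1) ≈ 169.

k ≈ 2.58, θ ≈ 169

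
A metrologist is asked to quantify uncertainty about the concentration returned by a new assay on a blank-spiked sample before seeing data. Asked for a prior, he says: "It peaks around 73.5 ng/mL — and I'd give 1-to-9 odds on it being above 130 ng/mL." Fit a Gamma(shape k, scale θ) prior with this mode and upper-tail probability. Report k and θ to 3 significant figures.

Gamma(k,θ) with k>1 has mode (k−1)θ, so θ = 73.5/(k−1).
Need P(X < 130) = 0.9 with θ tied to k this way. Start at k = 2, θ = 73.5: P(X<130) ≈ 0.528.
Too low — raise k to concentrate. Iterating converges to k ≈ 6.85.
Then θ = 73.5/(6.85−1) ≈ 12.6.

k ≈ 6.85, θ ≈ 12.6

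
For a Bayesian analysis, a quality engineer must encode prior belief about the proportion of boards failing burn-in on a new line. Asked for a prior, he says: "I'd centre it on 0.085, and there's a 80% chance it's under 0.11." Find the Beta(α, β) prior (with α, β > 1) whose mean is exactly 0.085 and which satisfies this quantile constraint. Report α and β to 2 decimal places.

α ≈ 6.67, β ≈ 71.76

With mean 0.085 fixed, write α = 0.085s, β = 0.915s where s = α+β.
Need P(θ < 0.11) = 0.8 under Beta(0.085s, 0.915s). Normal approximation: (q−m)/√(m(1−m)/s) ≈ z_{0.8} = 0.842, so s ≈ 0.085·0.915·(0.842)²/(0.11−0.085)² = 88.1.
At s = 88.1: P(θ<0.11) ≈ 0.810. Adjusting to match 0.8 gives s ≈ 78.43.
So α = 0.085·78.43 ≈ 6.67, β = 0.915·78.43 ≈ 71.76.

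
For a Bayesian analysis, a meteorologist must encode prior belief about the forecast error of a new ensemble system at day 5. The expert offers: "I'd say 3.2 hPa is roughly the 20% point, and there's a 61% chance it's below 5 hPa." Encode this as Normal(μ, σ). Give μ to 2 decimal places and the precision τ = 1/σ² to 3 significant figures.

For Normal(μ,σ), the p-quantile is μ + z_p·σ. Here z_{0.2} = -0.8416, z_{0.61} = 0.2793.
So 3.2 = μ − 0.8416σ and 5 = μ + 0.2793σ.
Subtracting: σ = (5 − 3.2)/(0.2793 − (-0.8416)) = 1.61.
Then μ = 3.2 − (-0.8416)·1.61 = 4.55.
Precision τ = 1/σ² = 1/1.606² = 0.388.

μ = 4.55, τ = 0.388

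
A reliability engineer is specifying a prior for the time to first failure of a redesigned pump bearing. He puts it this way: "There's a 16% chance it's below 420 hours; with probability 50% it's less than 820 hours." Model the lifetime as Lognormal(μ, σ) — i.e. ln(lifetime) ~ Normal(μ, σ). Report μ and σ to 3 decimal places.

If T ~ Lognormal(μ,σ) then ln T ~ Normal(μ,σ), so the p-quantile of ln T is μ + z_p·σ.
ln(420) = 6.04 and ln(820) = 6.709; z_{0.16} = -0.9945, z_{0.5} = 0.
σ = (6.709 − 6.04)/(0 − (-0.9945)) = 0.673.
μ = 6.04 − (-0.9945)·0.673 = 6.709.

μ ≈ 6.709, σ ≈ 0.673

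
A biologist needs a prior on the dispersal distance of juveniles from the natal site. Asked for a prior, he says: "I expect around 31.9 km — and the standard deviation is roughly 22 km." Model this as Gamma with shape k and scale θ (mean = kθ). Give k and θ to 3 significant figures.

k ≈ 2.1, θ ≈ 15.2

For Gamma(k, scale θ): mean = kθ, variance = kθ², so CV = 1/√k.
CV = SD/mean = 22/31.9 = 0.6897, hence k = 1/CV² = 2.1.
Then θ = mean/k = 31.9/2.1 = 15.2.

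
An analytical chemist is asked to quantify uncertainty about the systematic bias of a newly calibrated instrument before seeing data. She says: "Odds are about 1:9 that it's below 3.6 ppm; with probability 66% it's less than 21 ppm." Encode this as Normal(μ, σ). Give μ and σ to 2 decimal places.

The p-quantile of Normal(μ,σ) is μ + z_p·σ, with z_{0.1} = -1.282 and z_{0.66} = 0.4125.
Eliminate σ: μ = (z₂·x₁ − z₁·x₂)/(z₂ − z₁) = (0.4125·3.6 − (-1.282)·21)/1.694 = 16.76.
Then σ = (x₂ − x₁)/(z₂ − z₁) = (21 − 3.6)/1.694 = 10.27.

μ = 16.76, σ = 10.27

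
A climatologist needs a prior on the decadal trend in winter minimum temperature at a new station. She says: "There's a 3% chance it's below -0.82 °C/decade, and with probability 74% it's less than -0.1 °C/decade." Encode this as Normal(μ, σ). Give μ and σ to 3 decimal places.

The p-quantile of Normal(μ,σ) is μ + z_p·σ, with z_{0.03} = -1.881 and z_{0.74} = 0.6433.
Eliminate σ: μ = (z₂·x₁ − z₁·x₂)/(z₂ − z₁) = (0.6433·-0.82 − (-1.881)·-0.1)/2.524 = -0.284.
Then σ = (x₂ − x₁)/(z₂ − z₁) = (-0.1 − -0.82)/2.524 = 0.285.

μ = -0.284, σ = 0.285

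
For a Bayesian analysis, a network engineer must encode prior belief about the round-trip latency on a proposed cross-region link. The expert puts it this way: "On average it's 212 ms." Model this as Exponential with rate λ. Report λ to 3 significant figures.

λ ≈ 0.00472

Exponential mean = 1/λ, so λ = 1/212.0 = 0.00472.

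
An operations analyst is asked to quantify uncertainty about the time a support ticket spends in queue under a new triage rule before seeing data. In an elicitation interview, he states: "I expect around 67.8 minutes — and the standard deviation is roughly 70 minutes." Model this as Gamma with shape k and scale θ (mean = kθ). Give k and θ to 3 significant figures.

For Gamma(k, scale θ): mean = kθ, variance = kθ², so CV = 1/√k.
CV = SD/mean = 70/67.8 = 1.032, hence k = 1/CV² = 0.938.
Then θ = mean/k = 67.8/0.938 = 72.3.

k ≈ 0.938, θ ≈ 72.3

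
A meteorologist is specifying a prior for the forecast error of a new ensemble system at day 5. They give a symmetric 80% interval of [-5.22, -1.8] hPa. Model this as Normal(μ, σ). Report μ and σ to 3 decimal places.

μ = -3.510, σ = 1.334

A symmetric 80% interval runs μ ± z·σ with z = 1.282.
Half-width = 1.71, so σ = 1.71/1.282 = 1.334.
μ is the interval midpoint, -3.510.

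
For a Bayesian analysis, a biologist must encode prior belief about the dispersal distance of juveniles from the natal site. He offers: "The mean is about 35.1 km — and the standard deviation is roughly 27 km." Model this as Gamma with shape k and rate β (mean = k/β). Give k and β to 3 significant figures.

k ≈ 1.69, β ≈ 0.0481

For Gamma(k, rate β): mean = k/β, variance = k/β², so CV = 1/√k.
CV = SD/mean = 27/35.1 = 0.7692, hence k = 1/CV² = 1.69.
Then β = k/mean = 1.69/35.1 = 0.0481.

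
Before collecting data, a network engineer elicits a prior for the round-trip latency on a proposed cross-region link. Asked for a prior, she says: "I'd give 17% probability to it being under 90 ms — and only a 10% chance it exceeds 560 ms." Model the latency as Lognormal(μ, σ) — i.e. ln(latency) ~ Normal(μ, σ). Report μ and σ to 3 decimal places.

If T ~ Lognormal(μ,σ) then ln T ~ Normal(μ,σ), so the p-quantile of ln T is μ + z_p·σ.
ln(90) = 4.5 and ln(560) = 6.328; z_{0.17} = -0.9542, z_{0.9} = 1.282.
σ = (6.328 − 4.5)/(1.282 − (-0.9542)) = 0.818.
μ = 4.5 − (-0.9542)·0.818 = 5.280.

μ ≈ 5.280, σ ≈ 0.818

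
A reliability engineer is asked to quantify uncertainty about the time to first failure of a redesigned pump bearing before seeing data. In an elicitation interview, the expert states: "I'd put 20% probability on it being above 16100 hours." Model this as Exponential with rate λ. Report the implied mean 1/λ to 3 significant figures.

mean ≈ 10000 hours

P(T > 16100.0) = e^(−λ·16100.0) = 0.2, so λ = −ln(0.2)/16100.0 = 0.0001.
Mean = 1/λ = 10000 hours.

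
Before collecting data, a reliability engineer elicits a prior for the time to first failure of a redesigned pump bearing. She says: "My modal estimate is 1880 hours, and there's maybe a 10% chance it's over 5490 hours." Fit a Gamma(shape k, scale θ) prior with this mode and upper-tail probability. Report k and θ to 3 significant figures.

Gamma(k,θ) with k>1 has mode (k−1)θ, so θ = 1880/(k−1).
Need P(X < 5490) = 0.9 with θ tied to k this way. Start at k = 2, θ = 1880: P(X<5490) ≈ 0.789.
Too low — raise k to concentrate. Iterating converges to k ≈ 2.66.
Then θ = 1880/(2.66−1) ≈ 1130.

k ≈ 2.66, θ ≈ 1130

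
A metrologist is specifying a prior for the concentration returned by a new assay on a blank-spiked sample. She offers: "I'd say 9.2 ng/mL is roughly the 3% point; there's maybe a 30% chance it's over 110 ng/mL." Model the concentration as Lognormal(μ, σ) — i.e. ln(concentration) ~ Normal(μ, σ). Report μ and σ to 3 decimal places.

μ ≈ 4.159, σ ≈ 1.032

If T ~ Lognormal(μ,σ) then ln T ~ Normal(μ,σ), so the p-quantile of ln T is μ + z_p·σ.
ln(9.2) = 2.219 and ln(110) = 4.7; z_{0.03} = -1.881, z_{0.7} = 0.5244.
σ = (4.7 − 2.219)/(0.5244 − (-1.881)) = 1.032.
μ = 2.219 − (-1.881)·1.032 = 4.159.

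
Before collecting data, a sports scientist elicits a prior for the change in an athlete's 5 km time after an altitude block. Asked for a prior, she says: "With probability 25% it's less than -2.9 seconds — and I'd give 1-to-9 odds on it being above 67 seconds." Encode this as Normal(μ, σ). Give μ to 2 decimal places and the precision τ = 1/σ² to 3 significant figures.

μ = 21.20, τ = 0.000783

The p-quantile of Normal(μ,σ) is μ + z_p·σ, with z_{0.25} = -0.6745 and z_{0.9} = 1.282.
Eliminate σ: μ = (z₂·x₁ − z₁·x₂)/(z₂ − z₁) = (1.282·-2.9 − (-0.6745)·67)/1.956 = 21.20.
Then σ = (x₂ − x₁)/(z₂ − z₁) = (67 − -2.9)/1.956 = 35.74.
Precision τ = 1/σ² = 1/35.74² = 0.000783.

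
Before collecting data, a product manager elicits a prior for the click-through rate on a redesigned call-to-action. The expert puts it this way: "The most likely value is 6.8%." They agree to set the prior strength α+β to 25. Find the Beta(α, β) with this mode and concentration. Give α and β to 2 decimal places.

For α,β > 1 the Beta mode is (α−1)/(α+β−2). With α+β = 25, the mode is (α−1)/23.
Set (α−1)/23 = 0.068 → α = 1 + 0.068·23 = 2.56.
β = 25 − α = 22.44.

α = 2.56, β = 22.44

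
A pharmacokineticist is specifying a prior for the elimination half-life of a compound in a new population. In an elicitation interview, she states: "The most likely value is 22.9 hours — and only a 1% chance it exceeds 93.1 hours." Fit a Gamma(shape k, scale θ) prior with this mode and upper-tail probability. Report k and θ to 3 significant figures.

Gamma(k,θ) with k>1 has mode (k−1)θ, so θ = 22.9/(k−1).
Need P(X < 93.1) = 0.99 with θ tied to k this way. Start at k = 2, θ = 22.9: P(X<93.1) ≈ 0.913.
Too low — raise k to concentrate. Iterating converges to k ≈ 3.12.
Then θ = 22.9/(3.12−1) ≈ 10.8.

k ≈ 3.12, θ ≈ 10.8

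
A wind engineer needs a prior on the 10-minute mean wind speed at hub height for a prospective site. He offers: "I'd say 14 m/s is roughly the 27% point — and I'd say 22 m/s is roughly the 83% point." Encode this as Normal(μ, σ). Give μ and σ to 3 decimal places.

μ = 17.129, σ = 5.105

The p-quantile of Normal(μ,σ) is μ + z_p·σ, with z_{0.27} = -0.6128 and z_{0.83} = 0.9542.
Eliminate σ: μ = (z₂·x₁ − z₁·x₂)/(z₂ − z₁) = (0.9542·14 − (-0.6128)·22)/1.567 = 17.129.
Then σ = (x₂ − x₁)/(z₂ − z₁) = (22 − 14)/1.567 = 5.105.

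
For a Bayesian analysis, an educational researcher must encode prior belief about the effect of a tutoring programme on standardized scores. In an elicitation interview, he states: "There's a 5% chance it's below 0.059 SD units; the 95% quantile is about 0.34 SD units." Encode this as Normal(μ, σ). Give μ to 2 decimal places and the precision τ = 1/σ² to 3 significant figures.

μ = 0.20, τ = 137

For Normal(μ,σ), the p-quantile is μ + z_p·σ. Here z_{0.05} = -1.645, z_{0.95} = 1.645.
So 0.059 = μ − 1.645σ and 0.34 = μ + 1.645σ.
Subtracting: σ = (0.34 − 0.059)/(1.645 − (-1.645)) = 0.09.
Then μ = 0.059 − (-1.645)·0.09 = 0.20.
Precision τ = 1/σ² = 1/0.08542² = 137.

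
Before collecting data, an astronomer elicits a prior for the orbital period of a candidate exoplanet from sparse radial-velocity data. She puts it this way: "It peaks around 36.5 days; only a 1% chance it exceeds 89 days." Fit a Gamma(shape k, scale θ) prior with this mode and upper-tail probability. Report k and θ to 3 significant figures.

k ≈ 6.94, θ ≈ 6.14

Gamma(k,θ) with k>1 has mode (k−1)θ, so θ = 36.5/(k−1).
Need P(X < 89) = 0.99 with θ tied to k this way. Start at k = 2, θ = 36.5: P(X<89) ≈ 0.700.
Too low — raise k to concentrate. Iterating converges to k ≈ 6.94.
Then θ = 36.5/(6.94−1) ≈ 6.14.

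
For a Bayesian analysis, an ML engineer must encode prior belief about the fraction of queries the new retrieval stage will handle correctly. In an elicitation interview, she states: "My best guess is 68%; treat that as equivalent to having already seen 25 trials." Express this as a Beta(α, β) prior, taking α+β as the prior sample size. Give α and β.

Under the effective-sample-size interpretation, Beta(α, β) has prior mean α/(α+β) and prior sample size α+β.
So α+β = 25 and α/(α+β) = 0.68, giving α = 0.68·25 = 17 and β = 25 − 17 = 8.

α = 17, β = 8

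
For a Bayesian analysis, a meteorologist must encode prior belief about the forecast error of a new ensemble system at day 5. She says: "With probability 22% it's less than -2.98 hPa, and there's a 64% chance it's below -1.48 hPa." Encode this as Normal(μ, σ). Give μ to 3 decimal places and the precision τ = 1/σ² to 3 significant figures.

The p-quantile of Normal(μ,σ) is μ + z_p·σ, with z_{0.22} = -0.7722 and z_{0.64} = 0.3585.
Eliminate σ: μ = (z₂·x₁ − z₁·x₂)/(z₂ − z₁) = (0.3585·-2.98 − (-0.7722)·-1.48)/1.131 = -1.956.
Then σ = (x₂ − x₁)/(z₂ − z₁) = (-1.48 − -2.98)/1.131 = 1.327.
Precision τ = 1/σ² = 1/1.327² = 0.568.

μ = -1.956, τ = 0.568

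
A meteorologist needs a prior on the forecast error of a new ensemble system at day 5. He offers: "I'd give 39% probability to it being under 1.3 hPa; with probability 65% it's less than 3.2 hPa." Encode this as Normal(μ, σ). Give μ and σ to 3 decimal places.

For Normal(μ,σ), the p-quantile is μ + z_p·σ. Here z_{0.39} = -0.2793, z_{0.65} = 0.3853.
So 1.3 = μ − 0.2793σ and 3.2 = μ + 0.3853σ.
Subtracting: σ = (3.2 − 1.3)/(0.3853 − (-0.2793)) = 2.859.
Then μ = 1.3 − (-0.2793)·2.859 = 2.098.

μ = 2.098, σ = 2.859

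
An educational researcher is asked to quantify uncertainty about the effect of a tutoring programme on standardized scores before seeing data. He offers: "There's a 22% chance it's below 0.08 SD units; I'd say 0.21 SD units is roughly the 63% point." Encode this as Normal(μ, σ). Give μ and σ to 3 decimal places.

The p-quantile of Normal(μ,σ) is μ + z_p·σ, with z_{0.22} = -0.7722 and z_{0.63} = 0.3319.
Eliminate σ: μ = (z₂·x₁ − z₁·x₂)/(z₂ − z₁) = (0.3319·0.08 − (-0.7722)·0.21)/1.104 = 0.171.
Then σ = (x₂ − x₁)/(z₂ − z₁) = (0.21 − 0.08)/1.104 = 0.118.

μ = 0.171, σ = 0.118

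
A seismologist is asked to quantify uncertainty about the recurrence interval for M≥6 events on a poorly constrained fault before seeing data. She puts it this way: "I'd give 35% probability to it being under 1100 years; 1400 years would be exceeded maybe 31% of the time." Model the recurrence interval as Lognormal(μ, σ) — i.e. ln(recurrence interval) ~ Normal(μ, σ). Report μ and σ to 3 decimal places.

μ ≈ 7.109, σ ≈ 0.274

If T ~ Lognormal(μ,σ) then ln T ~ Normal(μ,σ), so the p-quantile of ln T is μ + z_p·σ.
ln(1100) = 7.003 and ln(1400) = 7.244; z_{0.35} = -0.3853, z_{0.69} = 0.4959.
σ = (7.244 − 7.003)/(0.4959 − (-0.3853)) = 0.274.
μ = 7.003 − (-0.3853)·0.274 = 7.109.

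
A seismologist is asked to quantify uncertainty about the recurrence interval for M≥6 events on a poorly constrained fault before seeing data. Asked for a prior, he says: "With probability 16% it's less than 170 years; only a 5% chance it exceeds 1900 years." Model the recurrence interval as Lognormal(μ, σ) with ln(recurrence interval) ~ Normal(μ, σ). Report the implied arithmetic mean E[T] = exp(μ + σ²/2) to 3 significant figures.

E[T] ≈ 641 years

If T ~ Lognormal(μ,σ) then ln T ~ Normal(μ,σ), so the p-quantile of ln T is μ + z_p·σ.
ln(170) = 5.136 and ln(1900) = 7.55; z_{0.16} = -0.9945, z_{0.95} = 1.645.
σ = (7.55 − 5.136)/(1.645 − (-0.9945)) = 0.915.
μ = 5.136 − (-0.9945)·0.915 = 6.045.
E[T] = exp(μ + σ²/2) = exp(6.045 + 0.4182) = 641 years.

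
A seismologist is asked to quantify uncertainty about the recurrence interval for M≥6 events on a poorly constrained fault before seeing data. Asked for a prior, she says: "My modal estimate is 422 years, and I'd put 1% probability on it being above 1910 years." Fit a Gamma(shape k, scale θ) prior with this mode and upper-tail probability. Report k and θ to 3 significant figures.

k ≈ 2.77, θ ≈ 238

Gamma(k,θ) with k>1 has mode (k−1)θ, so θ = 422/(k−1).
Need P(X < 1910) = 0.99 with θ tied to k this way. Start at k = 2, θ = 422: P(X<1910) ≈ 0.940.
Too low — raise k to concentrate. Iterating converges to k ≈ 2.77.
Then θ = 422/(2.77−1) ≈ 238.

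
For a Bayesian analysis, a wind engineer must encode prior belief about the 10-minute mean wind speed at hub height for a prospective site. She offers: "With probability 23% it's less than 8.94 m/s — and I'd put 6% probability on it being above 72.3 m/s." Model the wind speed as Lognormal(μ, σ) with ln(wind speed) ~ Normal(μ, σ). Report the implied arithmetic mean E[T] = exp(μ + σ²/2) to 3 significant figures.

E[T] ≈ 26.6 m/s

If T ~ Lognormal(μ,σ) then ln T ~ Normal(μ,σ), so the p-quantile of ln T is μ + z_p·σ.
ln(8.94) = 2.191 and ln(72.3) = 4.281; z_{0.23} = -0.7388, z_{0.94} = 1.555.
σ = (4.281 − 2.191)/(1.555 − (-0.7388)) = 0.911.
μ = 2.191 − (-0.7388)·0.911 = 2.864.
E[T] = exp(μ + σ²/2) = exp(2.864 + 0.4153) = 26.6 m/s.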